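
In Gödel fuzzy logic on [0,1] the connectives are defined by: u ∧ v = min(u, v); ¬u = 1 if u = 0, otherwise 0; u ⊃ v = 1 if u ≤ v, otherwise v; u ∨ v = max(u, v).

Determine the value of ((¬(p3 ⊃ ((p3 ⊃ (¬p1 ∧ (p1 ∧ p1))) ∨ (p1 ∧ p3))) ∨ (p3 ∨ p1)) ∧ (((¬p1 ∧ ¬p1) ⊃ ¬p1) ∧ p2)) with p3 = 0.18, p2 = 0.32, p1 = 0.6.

¬p1: Gödel ¬ of 0.6 = 0 (operand ≠ 0)
(p1 ∧ p1) = min(0.6, 0.6) = 0.6
(¬p1 ∧ (p1 ∧ p1)) = min(0, 0.6) = 0
(p3 ⊃ (¬p1 ∧ (p1 ∧ p1))): 0.18 > 0, so result = 0
(p1 ∧ p3) = min(0.6, 0.18) = 0.18
((p3 ⊃ (¬p1 ∧ (p1 ∧ p1))) ∨ (p1 ∧ p3)) = max(0, 0.18) = 0.18
(p3 ⊃ ((p3 ⊃ (¬p1 ∧ (p1 ∧ p1))) ∨ (p1 ∧ p3))): 0.18 ≤ 0.18, so result = 1
¬(p3 ⊃ ((p3 ⊃ (¬p1 ∧ (p1 ∧ p1))) ∨ (p1 ∧ p3))): Gödel ¬ of 1 = 0 (operand ≠ 0)
(p3 ∨ p1) = max(0.18, 0.6) = 0.6
(¬(p3 ⊃ ((p3 ⊃ (¬p1 ∧ (p1 ∧ p1))) ∨ (p1 ∧ p3))) ∨ (p3 ∨ p1)) = max(0, 0.6) = 0.6
¬p1: Gödel ¬ of 0.6 = 0 (operand ≠ 0)
¬p1: Gödel ¬ of 0.6 = 0 (operand ≠ 0)
(¬p1 ∧ ¬p1) = min(0, 0) = 0
¬p1: Gödel ¬ of 0.6 = 0 (operand ≠ 0)
((¬p1 ∧ ¬p1) ⊃ ¬p1): 0 ≤ 0, so result = 1
(((¬p1 ∧ ¬p1) ⊃ ¬p1) ∧ p2) = min(1, 0.32) = 0.32
((¬(p3 ⊃ ((p3 ⊃ (¬p1 ∧ (p1 ∧ p1))) ∨ (p1 ∧ p3))) ∨ (p3 ∨ p1)) ∧ (((¬p1 ∧ ¬p1) ⊃ ¬p1) ∧ p2)) = min(0.6, 0.32) = 0.32

0.32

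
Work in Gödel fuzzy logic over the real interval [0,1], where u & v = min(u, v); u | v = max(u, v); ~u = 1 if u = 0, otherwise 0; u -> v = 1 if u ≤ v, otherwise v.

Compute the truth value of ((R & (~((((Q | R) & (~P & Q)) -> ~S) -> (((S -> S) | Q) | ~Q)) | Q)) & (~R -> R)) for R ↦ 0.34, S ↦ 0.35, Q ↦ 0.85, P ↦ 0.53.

(Q | R) = max(0.85, 0.34) = 0.85
~P: Gödel ¬ of 0.53 = 0 (operand ≠ 0)
(~P & Q) = min(0, 0.85) = 0
((Q | R) & (~P & Q)) = min(0.85, 0) = 0
~S: Gödel ¬ of 0.35 = 0 (operand ≠ 0)
(((Q | R) & (~P & Q)) -> ~S): 0 ≤ 0, so result = 1
(S -> S): 0.35 ≤ 0.35, so result = 1
((S -> S) | Q) = max(1, 0.85) = 1
~Q: Gödel ¬ of 0.85 = 0 (operand ≠ 0)
(((S -> S) | Q) | ~Q) = max(1, 0) = 1
((((Q | R) & (~P & Q)) -> ~S) -> (((S -> S) | Q) | ~Q)): 1 ≤ 1, so result = 1
~((((Q | R) & (~P & Q)) -> ~S) -> (((S -> S) | Q) | ~Q)): Gödel ¬ of 1 = 0 (operand ≠ 0)
(~((((Q | R) & (~P & Q)) -> ~S) -> (((S -> S) | Q) | ~Q)) | Q) = max(0, 0.85) = 0.85
(R & (~((((Q | R) & (~P & Q)) -> ~S) -> (((S -> S) | Q) | ~Q)) | Q)) = min(0.34, 0.85) = 0.34
~R: Gödel ¬ of 0.34 = 0 (operand ≠ 0)
(~R -> R): 0 ≤ 0.34, so result = 1
((R & (~((((Q | R) & (~P & Q)) -> ~S) -> (((S -> S) | Q) | ~Q)) | Q)) & (~R -> R)) = min(0.34, 1) = 0.34

0.34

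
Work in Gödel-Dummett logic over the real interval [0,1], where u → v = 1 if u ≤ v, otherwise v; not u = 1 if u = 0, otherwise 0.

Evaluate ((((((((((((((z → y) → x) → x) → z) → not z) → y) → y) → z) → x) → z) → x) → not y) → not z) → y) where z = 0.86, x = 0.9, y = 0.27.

(z → y): 0.86 > 0.27, so result = 0.27
((z → y) → x): 0.27 ≤ 0.9, so result = 1
(((z → y) → x) → x): 1 > 0.9, so result = 0.9
((((z → y) → x) → x) → z): 0.9 > 0.86, so result = 0.86
not z: Gödel ¬ of 0.86 = 0 (operand ≠ 0)
(((((z → y) → x) → x) → z) → not z): 0.86 > 0, so result = 0
((((((z → y) → x) → x) → z) → not z) → y): 0 ≤ 0.27, so result = 1
(((((((z → y) → x) → x) → z) → not z) → y) → y): 1 > 0.27, so result = 0.27
((((((((z → y) → x) → x) → z) → not z) → y) → y) → z): 0.27 ≤ 0.86, so result = 1
(((((((((z → y) → x) → x) → z) → not z) → y) → y) → z) → x): 1 > 0.9, so result = 0.9
((((((((((z → y) → x) → x) → z) → not z) → y) → y) → z) → x) → z): 0.9 > 0.86, so result = 0.86
(((((((((((z → y) → x) → x) → z) → not z) → y) → y) → z) → x) → z) → x): 0.86 ≤ 0.9, so result = 1
not y: Gödel ¬ of 0.27 = 0 (operand ≠ 0)
((((((((((((z → y) → x) → x) → z) → not z) → y) → y) → z) → x) → z) → x) → not y): 1 > 0, so result = 0
not z: Gödel ¬ of 0.86 = 0 (operand ≠ 0)
(((((((((((((z → y) → x) → x) → z) → not z) → y) → y) → z) → x) → z) → x) → not y) → not z): 0 ≤ 0, so result = 1
((((((((((((((z → y) → x) → x) → z) → not z) → y) → y) → z) → x) → z) → x) → not y) → not z) → y): 1 > 0.27, so result = 0.27

0.27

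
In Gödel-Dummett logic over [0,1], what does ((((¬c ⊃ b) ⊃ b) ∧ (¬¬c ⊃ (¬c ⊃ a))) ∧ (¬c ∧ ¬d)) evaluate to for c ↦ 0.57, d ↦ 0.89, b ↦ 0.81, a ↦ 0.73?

0.00

¬c: Gödel ¬ of 0.57 = 0 (operand ≠ 0)
(¬c ⊃ b): 0 ≤ 0.81, so result = 1
((¬c ⊃ b) ⊃ b): 1 > 0.81, so result = 0.81
¬c: Gödel ¬ of 0.57 = 0 (operand ≠ 0)
¬¬c: Gödel ¬ of 0 = 1 (operand is 0)
¬c: Gödel ¬ of 0.57 = 0 (operand ≠ 0)
(¬c ⊃ a): 0 ≤ 0.73, so result = 1
(¬¬c ⊃ (¬c ⊃ a)): 1 ≤ 1, so result = 1
(((¬c ⊃ b) ⊃ b) ∧ (¬¬c ⊃ (¬c ⊃ a))) = min(0.81, 1) = 0.81
¬c: Gödel ¬ of 0.57 = 0 (operand ≠ 0)
¬d: Gödel ¬ of 0.89 = 0 (operand ≠ 0)
(¬c ∧ ¬d) = min(0, 0) = 0
((((¬c ⊃ b) ⊃ b) ∧ (¬¬c ⊃ (¬c ⊃ a))) ∧ (¬c ∧ ¬d)) = min(0.81, 0) = 0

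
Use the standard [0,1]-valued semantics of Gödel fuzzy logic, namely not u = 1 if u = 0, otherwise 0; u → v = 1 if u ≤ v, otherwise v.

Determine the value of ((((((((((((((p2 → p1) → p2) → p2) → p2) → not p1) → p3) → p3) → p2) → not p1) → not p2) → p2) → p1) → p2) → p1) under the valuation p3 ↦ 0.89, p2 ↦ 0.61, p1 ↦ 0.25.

0.25

(p2 → p1): 0.61 > 0.25, so result = 0.25
((p2 → p1) → p2): 0.25 ≤ 0.61, so result = 1
(((p2 → p1) → p2) → p2): 1 > 0.61, so result = 0.61
((((p2 → p1) → p2) → p2) → p2): 0.61 ≤ 0.61, so result = 1
not p1: Gödel ¬ of 0.25 = 0 (operand ≠ 0)
(((((p2 → p1) → p2) → p2) → p2) → not p1): 1 > 0, so result = 0
((((((p2 → p1) → p2) → p2) → p2) → not p1) → p3): 0 ≤ 0.89, so result = 1
(((((((p2 → p1) → p2) → p2) → p2) → not p1) → p3) → p3): 1 > 0.89, so result = 0.89
((((((((p2 → p1) → p2) → p2) → p2) → not p1) → p3) → p3) → p2): 0.89 > 0.61, so result = 0.61
not p1: Gödel ¬ of 0.25 = 0 (operand ≠ 0)
(((((((((p2 → p1) → p2) → p2) → p2) → not p1) → p3) → p3) → p2) → not p1): 0.61 > 0, so result = 0
not p2: Gödel ¬ of 0.61 = 0 (operand ≠ 0)
((((((((((p2 → p1) → p2) → p2) → p2) → not p1) → p3) → p3) → p2) → not p1) → not p2): 0 ≤ 0, so result = 1
(((((((((((p2 → p1) → p2) → p2) → p2) → not p1) → p3) → p3) → p2) → not p1) → not p2) → p2): 1 > 0.61, so result = 0.61
((((((((((((p2 → p1) → p2) → p2) → p2) → not p1) → p3) → p3) → p2) → not p1) → not p2) → p2) → p1): 0.61 > 0.25, so result = 0.25
(((((((((((((p2 → p1) → p2) → p2) → p2) → not p1) → p3) → p3) → p2) → not p1) → not p2) → p2) → p1) → p2): 0.25 ≤ 0.61, so result = 1
((((((((((((((p2 → p1) → p2) → p2) → p2) → not p1) → p3) → p3) → p2) → not p1) → not p2) → p2) → p1) → p2) → p1): 1 > 0.25, so result = 0.25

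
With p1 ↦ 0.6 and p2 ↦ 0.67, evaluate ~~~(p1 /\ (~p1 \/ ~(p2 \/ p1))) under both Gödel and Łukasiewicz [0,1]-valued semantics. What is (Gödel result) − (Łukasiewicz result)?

Gödel evaluation:
  ~p1: Gödel ¬ of 0.6 = 0 (operand ≠ 0)
  (p2 \/ p1) = max(0.67, 0.6) = 0.67
  ~(p2 \/ p1): Gödel ¬ of 0.67 = 0 (operand ≠ 0)
  (~p1 \/ ~(p2 \/ p1)) = max(0, 0) = 0
  (p1 /\ (~p1 \/ ~(p2 \/ p1))) = min(0.6, 0) = 0
  ~(p1 /\ (~p1 \/ ~(p2 \/ p1))): Gödel ¬ of 0 = 1 (operand is 0)
  ~~(p1 /\ (~p1 \/ ~(p2 \/ p1))): Gödel ¬ of 1 = 0 (operand ≠ 0)
  ~~~(p1 /\ (~p1 \/ ~(p2 \/ p1))): Gödel ¬ of 0 = 1 (operand is 0)
  Gödel value = 1
Łukasiewicz evaluation:
  ~p1: Łukasiewicz ¬ gives 1 − 0.6 = 0.4
  (p2 \/ p1) = max(0.67, 0.6) = 0.67
  ~(p2 \/ p1): Łukasiewicz ¬ gives 1 − 0.67 = 0.33
  (~p1 \/ ~(p2 \/ p1)) = max(0.4, 0.33) = 0.4
  (p1 /\ (~p1 \/ ~(p2 \/ p1))) = min(0.6, 0.4) = 0.4
  ~(p1 /\ (~p1 \/ ~(p2 \/ p1))): Łukasiewicz ¬ gives 1 − 0.4 = 0.6
  ~~(p1 /\ (~p1 \/ ~(p2 \/ p1))): Łukasiewicz ¬ gives 1 − 0.6 = 0.4
  ~~~(p1 /\ (~p1 \/ ~(p2 \/ p1))): Łukasiewicz ¬ gives 1 − 0.4 = 0.6
  Łukasiewicz value = 0.6
Difference: 1 − 0.6 = 0.40

0.40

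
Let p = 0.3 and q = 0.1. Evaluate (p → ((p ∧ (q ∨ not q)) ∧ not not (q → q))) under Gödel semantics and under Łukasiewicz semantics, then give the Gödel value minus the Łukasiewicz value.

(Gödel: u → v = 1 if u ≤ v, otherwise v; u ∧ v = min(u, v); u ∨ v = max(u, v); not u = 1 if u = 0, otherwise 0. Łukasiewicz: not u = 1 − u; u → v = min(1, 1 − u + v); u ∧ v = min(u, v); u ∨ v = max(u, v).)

Gödel evaluation:
  not q: Gödel ¬ of 0.1 = 0 (operand ≠ 0)
  (q ∨ not q) = max(0.1, 0) = 0.1
  (p ∧ (q ∨ not q)) = min(0.3, 0.1) = 0.1
  (q → q): 0.1 ≤ 0.1, so result = 1
  not (q → q): Gödel ¬ of 1 = 0 (operand ≠ 0)
  not not (q → q): Gödel ¬ of 0 = 1 (operand is 0)
  ((p ∧ (q ∨ not q)) ∧ not not (q → q)) = min(0.1, 1) = 0.1
  (p → ((p ∧ (q ∨ not q)) ∧ not not (q → q))): 0.3 > 0.1, so result = 0.1
  Gödel value = 0.1
Łukasiewicz evaluation:
  not q: Łukasiewicz ¬ gives 1 − 0.1 = 0.9
  (q ∨ not q) = max(0.1, 0.9) = 0.9
  (p ∧ (q ∨ not q)) = min(0.3, 0.9) = 0.3
  (q → q): min(1, 1 − 0.1 + 0.1) = 1
  not (q → q): Łukasiewicz ¬ gives 1 − 1 = 0
  not not (q → q): Łukasiewicz ¬ gives 1 − 0 = 1
  ((p ∧ (q ∨ not q)) ∧ not not (q → q)) = min(0.3, 1) = 0.3
  (p → ((p ∧ (q ∨ not q)) ∧ not not (q → q))): min(1, 1 − 0.3 + 0.3) = 1
  Łukasiewicz value = 1
Difference: 0.1 − 1 = -0.90

-0.90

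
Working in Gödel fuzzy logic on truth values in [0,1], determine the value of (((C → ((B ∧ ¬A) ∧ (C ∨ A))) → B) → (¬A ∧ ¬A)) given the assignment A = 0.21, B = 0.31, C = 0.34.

0.00

¬A: Gödel ¬ of 0.21 = 0 (operand ≠ 0)
(B ∧ ¬A) = min(0.31, 0) = 0
(C ∨ A) = max(0.34, 0.21) = 0.34
((B ∧ ¬A) ∧ (C ∨ A)) = min(0, 0.34) = 0
(C → ((B ∧ ¬A) ∧ (C ∨ A))): 0.34 > 0, so result = 0
((C → ((B ∧ ¬A) ∧ (C ∨ A))) → B): 0 ≤ 0.31, so result = 1
¬A: Gödel ¬ of 0.21 = 0 (operand ≠ 0)
¬A: Gödel ¬ of 0.21 = 0 (operand ≠ 0)
(¬A ∧ ¬A) = min(0, 0) = 0
(((C → ((B ∧ ¬A) ∧ (C ∨ A))) → B) → (¬A ∧ ¬A)): 1 > 0, so result = 0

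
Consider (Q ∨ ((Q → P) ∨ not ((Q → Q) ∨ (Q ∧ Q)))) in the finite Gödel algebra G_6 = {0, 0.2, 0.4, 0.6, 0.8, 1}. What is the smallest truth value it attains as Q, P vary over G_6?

The minimum is attained at Q = 0.2, P = 0:
  (Q → P): 0.2 > 0, so result = 0
  (Q → Q): 0.2 ≤ 0.2, so result = 1
  (Q ∧ Q) = min(0.2, 0.2) = 0.2
  ((Q → Q) ∨ (Q ∧ Q)) = max(1, 0.2) = 1
  not ((Q → Q) ∨ (Q ∧ Q)): Gödel ¬ of 1 = 0 (operand ≠ 0)
  ((Q → P) ∨ not ((Q → Q) ∨ (Q ∧ Q))) = max(0, 0) = 0
  (Q ∨ ((Q → P) ∨ not ((Q → Q) ∨ (Q ∧ Q)))) = max(0.2, 0) = 0.2
Checking all 36 assignments confirms none give a value below 0.20.

0.20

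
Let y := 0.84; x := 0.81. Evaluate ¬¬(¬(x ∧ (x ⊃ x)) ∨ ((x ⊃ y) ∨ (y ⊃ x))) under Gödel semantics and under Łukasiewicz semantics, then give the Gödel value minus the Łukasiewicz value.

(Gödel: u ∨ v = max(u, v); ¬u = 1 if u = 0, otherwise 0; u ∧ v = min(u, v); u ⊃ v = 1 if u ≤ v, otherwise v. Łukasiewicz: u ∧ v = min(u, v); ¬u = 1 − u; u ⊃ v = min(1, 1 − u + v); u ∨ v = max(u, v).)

0.00

Gödel evaluation:
  (x ⊃ x): 0.81 ≤ 0.81, so result = 1
  (x ∧ (x ⊃ x)) = min(0.81, 1) = 0.81
  ¬(x ∧ (x ⊃ x)): Gödel ¬ of 0.81 = 0 (operand ≠ 0)
  (x ⊃ y): 0.81 ≤ 0.84, so result = 1
  (y ⊃ x): 0.84 > 0.81, so result = 0.81
  ((x ⊃ y) ∨ (y ⊃ x)) = max(1, 0.81) = 1
  (¬(x ∧ (x ⊃ x)) ∨ ((x ⊃ y) ∨ (y ⊃ x))) = max(0, 1) = 1
  ¬(¬(x ∧ (x ⊃ x)) ∨ ((x ⊃ y) ∨ (y ⊃ x))): Gödel ¬ of 1 = 0 (operand ≠ 0)
  ¬¬(¬(x ∧ (x ⊃ x)) ∨ ((x ⊃ y) ∨ (y ⊃ x))): Gödel ¬ of 0 = 1 (operand is 0)
  Gödel value = 1
Łukasiewicz evaluation:
  (x ⊃ x): min(1, 1 − 0.81 + 0.81) = 1
  (x ∧ (x ⊃ x)) = min(0.81, 1) = 0.81
  ¬(x ∧ (x ⊃ x)): Łukasiewicz ¬ gives 1 − 0.81 = 0.19
  (x ⊃ y): min(1, 1 − 0.81 + 0.84) = 1
  (y ⊃ x): min(1, 1 − 0.84 + 0.81) = 0.97
  ((x ⊃ y) ∨ (y ⊃ x)) = max(1, 0.97) = 1
  (¬(x ∧ (x ⊃ x)) ∨ ((x ⊃ y) ∨ (y ⊃ x))) = max(0.19, 1) = 1
  ¬(¬(x ∧ (x ⊃ x)) ∨ ((x ⊃ y) ∨ (y ⊃ x))): Łukasiewicz ¬ gives 1 − 1 = 0
  ¬¬(¬(x ∧ (x ⊃ x)) ∨ ((x ⊃ y) ∨ (y ⊃ x))): Łukasiewicz ¬ gives 1 − 0 = 1
  Łukasiewicz value = 1
Difference: 1 − 1 = 0.00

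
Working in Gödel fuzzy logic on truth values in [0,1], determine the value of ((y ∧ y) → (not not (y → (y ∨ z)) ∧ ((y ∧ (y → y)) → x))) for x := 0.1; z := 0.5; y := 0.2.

0.10

(y ∧ y) = min(0.2, 0.2) = 0.2
(y ∨ z) = max(0.2, 0.5) = 0.5
(y → (y ∨ z)): 0.2 ≤ 0.5, so result = 1
not (y → (y ∨ z)): Gödel ¬ of 1 = 0 (operand ≠ 0)
not not (y → (y ∨ z)): Gödel ¬ of 0 = 1 (operand is 0)
(y → y): 0.2 ≤ 0.2, so result = 1
(y ∧ (y → y)) = min(0.2, 1) = 0.2
((y ∧ (y → y)) → x): 0.2 > 0.1, so result = 0.1
(not not (y → (y ∨ z)) ∧ ((y ∧ (y → y)) → x)) = min(1, 0.1) = 0.1
((y ∧ y) → (not not (y → (y ∨ z)) ∧ ((y ∧ (y → y)) → x))): 0.2 > 0.1, so result = 0.1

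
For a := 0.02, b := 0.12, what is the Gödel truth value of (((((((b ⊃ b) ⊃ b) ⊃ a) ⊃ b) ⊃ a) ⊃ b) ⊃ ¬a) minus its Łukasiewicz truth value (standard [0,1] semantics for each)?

-1.00

Gödel evaluation:
  (b ⊃ b): 0.12 ≤ 0.12, so result = 1
  ((b ⊃ b) ⊃ b): 1 > 0.12, so result = 0.12
  (((b ⊃ b) ⊃ b) ⊃ a): 0.12 > 0.02, so result = 0.02
  ((((b ⊃ b) ⊃ b) ⊃ a) ⊃ b): 0.02 ≤ 0.12, so result = 1
  (((((b ⊃ b) ⊃ b) ⊃ a) ⊃ b) ⊃ a): 1 > 0.02, so result = 0.02
  ((((((b ⊃ b) ⊃ b) ⊃ a) ⊃ b) ⊃ a) ⊃ b): 0.02 ≤ 0.12, so result = 1
  ¬a: Gödel ¬ of 0.02 = 0 (operand ≠ 0)
  (((((((b ⊃ b) ⊃ b) ⊃ a) ⊃ b) ⊃ a) ⊃ b) ⊃ ¬a): 1 > 0, so result = 0
  Gödel value = 0
Łukasiewicz evaluation:
  (b ⊃ b): min(1, 1 − 0.12 + 0.12) = 1
  ((b ⊃ b) ⊃ b): min(1, 1 − 1 + 0.12) = 0.12
  (((b ⊃ b) ⊃ b) ⊃ a): min(1, 1 − 0.12 + 0.02) = 0.9
  ((((b ⊃ b) ⊃ b) ⊃ a) ⊃ b): min(1, 1 − 0.9 + 0.12) = 0.22
  (((((b ⊃ b) ⊃ b) ⊃ a) ⊃ b) ⊃ a): min(1, 1 − 0.22 + 0.02) = 0.8
  ((((((b ⊃ b) ⊃ b) ⊃ a) ⊃ b) ⊃ a) ⊃ b): min(1, 1 − 0.8 + 0.12) = 0.32
  ¬a: Łukasiewicz ¬ gives 1 − 0.02 = 0.98
  (((((((b ⊃ b) ⊃ b) ⊃ a) ⊃ b) ⊃ a) ⊃ b) ⊃ ¬a): min(1, 1 − 0.32 + 0.98) = 1
  Łukasiewicz value = 1
Difference: 0 − 1 = -1.00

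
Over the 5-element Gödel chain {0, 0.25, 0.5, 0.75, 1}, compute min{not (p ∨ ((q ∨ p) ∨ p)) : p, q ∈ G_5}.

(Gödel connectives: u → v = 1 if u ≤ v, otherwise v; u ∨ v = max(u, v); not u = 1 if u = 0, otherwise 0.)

The minimum is attained at p = 0, q = 0.25:
  (q ∨ p) = max(0.25, 0) = 0.25
  ((q ∨ p) ∨ p) = max(0.25, 0) = 0.25
  (p ∨ ((q ∨ p) ∨ p)) = max(0, 0.25) = 0.25
  not (p ∨ ((q ∨ p) ∨ p)): Gödel ¬ of 0.25 = 0 (operand ≠ 0)
Checking all 25 assignments confirms none give a value below 0.00.

0.00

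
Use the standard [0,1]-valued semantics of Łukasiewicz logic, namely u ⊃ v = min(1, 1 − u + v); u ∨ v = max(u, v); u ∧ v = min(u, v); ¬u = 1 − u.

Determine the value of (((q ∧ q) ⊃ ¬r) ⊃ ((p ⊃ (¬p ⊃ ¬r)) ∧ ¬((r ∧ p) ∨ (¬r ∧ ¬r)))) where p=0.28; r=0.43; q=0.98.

(q ∧ q) = min(0.98, 0.98) = 0.98
¬r: Łukasiewicz ¬ gives 1 − 0.43 = 0.57
((q ∧ q) ⊃ ¬r): min(1, 1 − 0.98 + 0.57) = 0.59
¬p: Łukasiewicz ¬ gives 1 − 0.28 = 0.72
¬r: Łukasiewicz ¬ gives 1 − 0.43 = 0.57
(¬p ⊃ ¬r): min(1, 1 − 0.72 + 0.57) = 0.85
(p ⊃ (¬p ⊃ ¬r)): min(1, 1 − 0.28 + 0.85) = 1
(r ∧ p) = min(0.43, 0.28) = 0.28
¬r: Łukasiewicz ¬ gives 1 − 0.43 = 0.57
¬r: Łukasiewicz ¬ gives 1 − 0.43 = 0.57
(¬r ∧ ¬r) = min(0.57, 0.57) = 0.57
((r ∧ p) ∨ (¬r ∧ ¬r)) = max(0.28, 0.57) = 0.57
¬((r ∧ p) ∨ (¬r ∧ ¬r)): Łukasiewicz ¬ gives 1 − 0.57 = 0.43
((p ⊃ (¬p ⊃ ¬r)) ∧ ¬((r ∧ p) ∨ (¬r ∧ ¬r))) = min(1, 0.43) = 0.43
(((q ∧ q) ⊃ ¬r) ⊃ ((p ⊃ (¬p ⊃ ¬r)) ∧ ¬((r ∧ p) ∨ (¬r ∧ ¬r)))): min(1, 1 − 0.59 + 0.43) = 0.84

0.84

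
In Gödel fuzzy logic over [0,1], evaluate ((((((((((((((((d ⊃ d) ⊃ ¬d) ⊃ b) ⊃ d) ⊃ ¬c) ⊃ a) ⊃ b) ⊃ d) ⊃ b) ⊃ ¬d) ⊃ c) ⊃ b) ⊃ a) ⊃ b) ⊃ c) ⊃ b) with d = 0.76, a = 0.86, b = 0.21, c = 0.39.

0.21

(d ⊃ d): 0.76 ≤ 0.76, so result = 1
¬d: Gödel ¬ of 0.76 = 0 (operand ≠ 0)
((d ⊃ d) ⊃ ¬d): 1 > 0, so result = 0
(((d ⊃ d) ⊃ ¬d) ⊃ b): 0 ≤ 0.21, so result = 1
((((d ⊃ d) ⊃ ¬d) ⊃ b) ⊃ d): 1 > 0.76, so result = 0.76
¬c: Gödel ¬ of 0.39 = 0 (operand ≠ 0)
(((((d ⊃ d) ⊃ ¬d) ⊃ b) ⊃ d) ⊃ ¬c): 0.76 > 0, so result = 0
((((((d ⊃ d) ⊃ ¬d) ⊃ b) ⊃ d) ⊃ ¬c) ⊃ a): 0 ≤ 0.86, so result = 1
(((((((d ⊃ d) ⊃ ¬d) ⊃ b) ⊃ d) ⊃ ¬c) ⊃ a) ⊃ b): 1 > 0.21, so result = 0.21
((((((((d ⊃ d) ⊃ ¬d) ⊃ b) ⊃ d) ⊃ ¬c) ⊃ a) ⊃ b) ⊃ d): 0.21 ≤ 0.76, so result = 1
(((((((((d ⊃ d) ⊃ ¬d) ⊃ b) ⊃ d) ⊃ ¬c) ⊃ a) ⊃ b) ⊃ d) ⊃ b): 1 > 0.21, so result = 0.21
¬d: Gödel ¬ of 0.76 = 0 (operand ≠ 0)
((((((((((d ⊃ d) ⊃ ¬d) ⊃ b) ⊃ d) ⊃ ¬c) ⊃ a) ⊃ b) ⊃ d) ⊃ b) ⊃ ¬d): 0.21 > 0, so result = 0
(((((((((((d ⊃ d) ⊃ ¬d) ⊃ b) ⊃ d) ⊃ ¬c) ⊃ a) ⊃ b) ⊃ d) ⊃ b) ⊃ ¬d) ⊃ c): 0 ≤ 0.39, so result = 1
((((((((((((d ⊃ d) ⊃ ¬d) ⊃ b) ⊃ d) ⊃ ¬c) ⊃ a) ⊃ b) ⊃ d) ⊃ b) ⊃ ¬d) ⊃ c) ⊃ b): 1 > 0.21, so result = 0.21
(((((((((((((d ⊃ d) ⊃ ¬d) ⊃ b) ⊃ d) ⊃ ¬c) ⊃ a) ⊃ b) ⊃ d) ⊃ b) ⊃ ¬d) ⊃ c) ⊃ b) ⊃ a): 0.21 ≤ 0.86, so result = 1
((((((((((((((d ⊃ d) ⊃ ¬d) ⊃ b) ⊃ d) ⊃ ¬c) ⊃ a) ⊃ b) ⊃ d) ⊃ b) ⊃ ¬d) ⊃ c) ⊃ b) ⊃ a) ⊃ b): 1 > 0.21, so result = 0.21
(((((((((((((((d ⊃ d) ⊃ ¬d) ⊃ b) ⊃ d) ⊃ ¬c) ⊃ a) ⊃ b) ⊃ d) ⊃ b) ⊃ ¬d) ⊃ c) ⊃ b) ⊃ a) ⊃ b) ⊃ c): 0.21 ≤ 0.39, so result = 1
((((((((((((((((d ⊃ d) ⊃ ¬d) ⊃ b) ⊃ d) ⊃ ¬c) ⊃ a) ⊃ b) ⊃ d) ⊃ b) ⊃ ¬d) ⊃ c) ⊃ b) ⊃ a) ⊃ b) ⊃ c) ⊃ b): 1 > 0.21, so result = 0.21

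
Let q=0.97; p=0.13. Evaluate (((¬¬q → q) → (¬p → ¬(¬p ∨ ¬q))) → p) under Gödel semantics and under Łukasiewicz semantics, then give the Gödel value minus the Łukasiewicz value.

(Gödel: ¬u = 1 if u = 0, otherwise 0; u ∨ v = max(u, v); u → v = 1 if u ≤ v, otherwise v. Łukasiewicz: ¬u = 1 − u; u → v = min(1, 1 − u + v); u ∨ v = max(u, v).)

-0.74

Gödel evaluation:
  ¬q: Gödel ¬ of 0.97 = 0 (operand ≠ 0)
  ¬¬q: Gödel ¬ of 0 = 1 (operand is 0)
  (¬¬q → q): 1 > 0.97, so result = 0.97
  ¬p: Gödel ¬ of 0.13 = 0 (operand ≠ 0)
  ¬p: Gödel ¬ of 0.13 = 0 (operand ≠ 0)
  ¬q: Gödel ¬ of 0.97 = 0 (operand ≠ 0)
  (¬p ∨ ¬q) = max(0, 0) = 0
  ¬(¬p ∨ ¬q): Gödel ¬ of 0 = 1 (operand is 0)
  (¬p → ¬(¬p ∨ ¬q)): 0 ≤ 1, so result = 1
  ((¬¬q → q) → (¬p → ¬(¬p ∨ ¬q))): 0.97 ≤ 1, so result = 1
  (((¬¬q → q) → (¬p → ¬(¬p ∨ ¬q))) → p): 1 > 0.13, so result = 0.13
  Gödel value = 0.13
Łukasiewicz evaluation:
  ¬q: Łukasiewicz ¬ gives 1 − 0.97 = 0.03
  ¬¬q: Łukasiewicz ¬ gives 1 − 0.03 = 0.97
  (¬¬q → q): min(1, 1 − 0.97 + 0.97) = 1
  ¬p: Łukasiewicz ¬ gives 1 − 0.13 = 0.87
  ¬p: Łukasiewicz ¬ gives 1 − 0.13 = 0.87
  ¬q: Łukasiewicz ¬ gives 1 − 0.97 = 0.03
  (¬p ∨ ¬q) = max(0.87, 0.03) = 0.87
  ¬(¬p ∨ ¬q): Łukasiewicz ¬ gives 1 − 0.87 = 0.13
  (¬p → ¬(¬p ∨ ¬q)): min(1, 1 − 0.87 + 0.13) = 0.26
  ((¬¬q → q) → (¬p → ¬(¬p ∨ ¬q))): min(1, 1 − 1 + 0.26) = 0.26
  (((¬¬q → q) → (¬p → ¬(¬p ∨ ¬q))) → p): min(1, 1 − 0.26 + 0.13) = 0.87
  Łukasiewicz value = 0.87
Difference: 0.13 − 0.87 = -0.74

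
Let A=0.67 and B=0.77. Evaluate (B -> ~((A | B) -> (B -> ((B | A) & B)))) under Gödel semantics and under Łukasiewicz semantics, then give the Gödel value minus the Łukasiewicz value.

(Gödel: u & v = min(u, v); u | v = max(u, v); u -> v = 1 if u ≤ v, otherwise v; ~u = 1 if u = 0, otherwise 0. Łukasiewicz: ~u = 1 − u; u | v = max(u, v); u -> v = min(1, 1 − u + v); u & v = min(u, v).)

Gödel evaluation:
  (A | B) = max(0.67, 0.77) = 0.77
  (B | A) = max(0.77, 0.67) = 0.77
  ((B | A) & B) = min(0.77, 0.77) = 0.77
  (B -> ((B | A) & B)): 0.77 ≤ 0.77, so result = 1
  ((A | B) -> (B -> ((B | A) & B))): 0.77 ≤ 1, so result = 1
  ~((A | B) -> (B -> ((B | A) & B))): Gödel ¬ of 1 = 0 (operand ≠ 0)
  (B -> ~((A | B) -> (B -> ((B | A) & B)))): 0.77 > 0, so result = 0
  Gödel value = 0
Łukasiewicz evaluation:
  (A | B) = max(0.67, 0.77) = 0.77
  (B | A) = max(0.77, 0.67) = 0.77
  ((B | A) & B) = min(0.77, 0.77) = 0.77
  (B -> ((B | A) & B)): min(1, 1 − 0.77 + 0.77) = 1
  ((A | B) -> (B -> ((B | A) & B))): min(1, 1 − 0.77 + 1) = 1
  ~((A | B) -> (B -> ((B | A) & B))): Łukasiewicz ¬ gives 1 − 1 = 0
  (B -> ~((A | B) -> (B -> ((B | A) & B)))): min(1, 1 − 0.77 + 0) = 0.23
  Łukasiewicz value = 0.23
Difference: 0 − 0.23 = -0.23

-0.23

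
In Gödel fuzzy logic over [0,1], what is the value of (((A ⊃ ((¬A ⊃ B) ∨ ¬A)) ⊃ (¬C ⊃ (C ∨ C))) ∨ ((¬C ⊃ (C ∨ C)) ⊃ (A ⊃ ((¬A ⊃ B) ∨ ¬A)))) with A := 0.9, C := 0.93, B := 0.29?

¬A: Gödel ¬ of 0.9 = 0 (operand ≠ 0)
(¬A ⊃ B): 0 ≤ 0.29, so result = 1
¬A: Gödel ¬ of 0.9 = 0 (operand ≠ 0)
((¬A ⊃ B) ∨ ¬A) = max(1, 0) = 1
(A ⊃ ((¬A ⊃ B) ∨ ¬A)): 0.9 ≤ 1, so result = 1
¬C: Gödel ¬ of 0.93 = 0 (operand ≠ 0)
(C ∨ C) = max(0.93, 0.93) = 0.93
(¬C ⊃ (C ∨ C)): 0 ≤ 0.93, so result = 1
((A ⊃ ((¬A ⊃ B) ∨ ¬A)) ⊃ (¬C ⊃ (C ∨ C))): 1 ≤ 1, so result = 1
¬C: Gödel ¬ of 0.93 = 0 (operand ≠ 0)
(C ∨ C) = max(0.93, 0.93) = 0.93
(¬C ⊃ (C ∨ C)): 0 ≤ 0.93, so result = 1
¬A: Gödel ¬ of 0.9 = 0 (operand ≠ 0)
(¬A ⊃ B): 0 ≤ 0.29, so result = 1
¬A: Gödel ¬ of 0.9 = 0 (operand ≠ 0)
((¬A ⊃ B) ∨ ¬A) = max(1, 0) = 1
(A ⊃ ((¬A ⊃ B) ∨ ¬A)): 0.9 ≤ 1, so result = 1
((¬C ⊃ (C ∨ C)) ⊃ (A ⊃ ((¬A ⊃ B) ∨ ¬A))): 1 ≤ 1, so result = 1
(((A ⊃ ((¬A ⊃ B) ∨ ¬A)) ⊃ (¬C ⊃ (C ∨ C))) ∨ ((¬C ⊃ (C ∨ C)) ⊃ (A ⊃ ((¬A ⊃ B) ∨ ¬A)))) = max(1, 1) = 1

1.00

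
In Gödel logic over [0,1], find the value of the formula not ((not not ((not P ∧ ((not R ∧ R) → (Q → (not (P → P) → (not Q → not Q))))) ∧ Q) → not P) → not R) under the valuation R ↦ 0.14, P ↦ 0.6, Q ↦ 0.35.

1.00

not P: Gödel ¬ of 0.6 = 0 (operand ≠ 0)
not R: Gödel ¬ of 0.14 = 0 (operand ≠ 0)
(not R ∧ R) = min(0, 0.14) = 0
(P → P): 0.6 ≤ 0.6, so result = 1
not (P → P): Gödel ¬ of 1 = 0 (operand ≠ 0)
not Q: Gödel ¬ of 0.35 = 0 (operand ≠ 0)
not Q: Gödel ¬ of 0.35 = 0 (operand ≠ 0)
(not Q → not Q): 0 ≤ 0, so result = 1
(not (P → P) → (not Q → not Q)): 0 ≤ 1, so result = 1
(Q → (not (P → P) → (not Q → not Q))): 0.35 ≤ 1, so result = 1
((not R ∧ R) → (Q → (not (P → P) → (not Q → not Q)))): 0 ≤ 1, so result = 1
(not P ∧ ((not R ∧ R) → (Q → (not (P → P) → (not Q → not Q))))) = min(0, 1) = 0
((not P ∧ ((not R ∧ R) → (Q → (not (P → P) → (not Q → not Q))))) ∧ Q) = min(0, 0.35) = 0
not ((not P ∧ ((not R ∧ R) → (Q → (not (P → P) → (not Q → not Q))))) ∧ Q): Gödel ¬ of 0 = 1 (operand is 0)
not not ((not P ∧ ((not R ∧ R) → (Q → (not (P → P) → (not Q → not Q))))) ∧ Q): Gödel ¬ of 1 = 0 (operand ≠ 0)
not P: Gödel ¬ of 0.6 = 0 (operand ≠ 0)
(not not ((not P ∧ ((not R ∧ R) → (Q → (not (P → P) → (not Q → not Q))))) ∧ Q) → not P): 0 ≤ 0, so result = 1
not R: Gödel ¬ of 0.14 = 0 (operand ≠ 0)
((not not ((not P ∧ ((not R ∧ R) → (Q → (not (P → P) → (not Q → not Q))))) ∧ Q) → not P) → not R): 1 > 0, so result = 0
not ((not not ((not P ∧ ((not R ∧ R) → (Q → (not (P → P) → (not Q → not Q))))) ∧ Q) → not P) → not R): Gödel ¬ of 0 = 1 (operand is 0)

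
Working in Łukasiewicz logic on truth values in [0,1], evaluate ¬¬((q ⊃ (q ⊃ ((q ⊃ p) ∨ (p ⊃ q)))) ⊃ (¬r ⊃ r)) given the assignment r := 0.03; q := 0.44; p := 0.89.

(q ⊃ p): min(1, 1 − 0.44 + 0.89) = 1
(p ⊃ q): min(1, 1 − 0.89 + 0.44) = 0.55
((q ⊃ p) ∨ (p ⊃ q)) = max(1, 0.55) = 1
(q ⊃ ((q ⊃ p) ∨ (p ⊃ q))): min(1, 1 − 0.44 + 1) = 1
(q ⊃ (q ⊃ ((q ⊃ p) ∨ (p ⊃ q)))): min(1, 1 − 0.44 + 1) = 1
¬r: Łukasiewicz ¬ gives 1 − 0.03 = 0.97
(¬r ⊃ r): min(1, 1 − 0.97 + 0.03) = 0.06
((q ⊃ (q ⊃ ((q ⊃ p) ∨ (p ⊃ q)))) ⊃ (¬r ⊃ r)): min(1, 1 − 1 + 0.06) = 0.06
¬((q ⊃ (q ⊃ ((q ⊃ p) ∨ (p ⊃ q)))) ⊃ (¬r ⊃ r)): Łukasiewicz ¬ gives 1 − 0.06 = 0.94
¬¬((q ⊃ (q ⊃ ((q ⊃ p) ∨ (p ⊃ q)))) ⊃ (¬r ⊃ r)): Łukasiewicz ¬ gives 1 − 0.94 = 0.06

0.06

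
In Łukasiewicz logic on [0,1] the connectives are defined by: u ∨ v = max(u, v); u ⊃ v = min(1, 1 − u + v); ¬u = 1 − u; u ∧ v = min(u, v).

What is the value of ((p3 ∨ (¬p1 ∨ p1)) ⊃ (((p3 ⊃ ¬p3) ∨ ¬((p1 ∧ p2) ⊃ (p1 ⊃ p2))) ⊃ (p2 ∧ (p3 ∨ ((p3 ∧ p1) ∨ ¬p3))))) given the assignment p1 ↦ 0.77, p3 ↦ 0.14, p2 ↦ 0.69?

0.92

¬p1: Łukasiewicz ¬ gives 1 − 0.77 = 0.23
(¬p1 ∨ p1) = max(0.23, 0.77) = 0.77
(p3 ∨ (¬p1 ∨ p1)) = max(0.14, 0.77) = 0.77
¬p3: Łukasiewicz ¬ gives 1 − 0.14 = 0.86
(p3 ⊃ ¬p3): min(1, 1 − 0.14 + 0.86) = 1
(p1 ∧ p2) = min(0.77, 0.69) = 0.69
(p1 ⊃ p2): min(1, 1 − 0.77 + 0.69) = 0.92
((p1 ∧ p2) ⊃ (p1 ⊃ p2)): min(1, 1 − 0.69 + 0.92) = 1
¬((p1 ∧ p2) ⊃ (p1 ⊃ p2)): Łukasiewicz ¬ gives 1 − 1 = 0
((p3 ⊃ ¬p3) ∨ ¬((p1 ∧ p2) ⊃ (p1 ⊃ p2))) = max(1, 0) = 1
(p3 ∧ p1) = min(0.14, 0.77) = 0.14
¬p3: Łukasiewicz ¬ gives 1 − 0.14 = 0.86
((p3 ∧ p1) ∨ ¬p3) = max(0.14, 0.86) = 0.86
(p3 ∨ ((p3 ∧ p1) ∨ ¬p3)) = max(0.14, 0.86) = 0.86
(p2 ∧ (p3 ∨ ((p3 ∧ p1) ∨ ¬p3))) = min(0.69, 0.86) = 0.69
(((p3 ⊃ ¬p3) ∨ ¬((p1 ∧ p2) ⊃ (p1 ⊃ p2))) ⊃ (p2 ∧ (p3 ∨ ((p3 ∧ p1) ∨ ¬p3)))): min(1, 1 − 1 + 0.69) = 0.69
((p3 ∨ (¬p1 ∨ p1)) ⊃ (((p3 ⊃ ¬p3) ∨ ¬((p1 ∧ p2) ⊃ (p1 ⊃ p2))) ⊃ (p2 ∧ (p3 ∨ ((p3 ∧ p1) ∨ ¬p3))))): min(1, 1 − 0.77 + 0.69) = 0.92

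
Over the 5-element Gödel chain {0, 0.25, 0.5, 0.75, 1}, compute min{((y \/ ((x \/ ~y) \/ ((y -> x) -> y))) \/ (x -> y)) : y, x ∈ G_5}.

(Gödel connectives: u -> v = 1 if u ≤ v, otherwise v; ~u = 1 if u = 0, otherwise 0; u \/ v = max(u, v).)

0.50

The minimum is attained at y = 0.25, x = 0.5:
  ~y: Gödel ¬ of 0.25 = 0 (operand ≠ 0)
  (x \/ ~y) = max(0.5, 0) = 0.5
  (y -> x): 0.25 ≤ 0.5, so result = 1
  ((y -> x) -> y): 1 > 0.25, so result = 0.25
  ((x \/ ~y) \/ ((y -> x) -> y)) = max(0.5, 0.25) = 0.5
  (y \/ ((x \/ ~y) \/ ((y -> x) -> y))) = max(0.25, 0.5) = 0.5
  (x -> y): 0.5 > 0.25, so result = 0.25
  ((y \/ ((x \/ ~y) \/ ((y -> x) -> y))) \/ (x -> y)) = max(0.5, 0.25) = 0.5
Checking all 25 assignments confirms none give a value below 0.50.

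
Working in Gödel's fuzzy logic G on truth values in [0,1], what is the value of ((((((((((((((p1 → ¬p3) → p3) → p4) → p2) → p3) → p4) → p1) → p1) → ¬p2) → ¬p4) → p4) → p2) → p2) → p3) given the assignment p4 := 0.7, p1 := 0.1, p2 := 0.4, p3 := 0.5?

¬p3: Gödel ¬ of 0.5 = 0 (operand ≠ 0)
(p1 → ¬p3): 0.1 > 0, so result = 0
((p1 → ¬p3) → p3): 0 ≤ 0.5, so result = 1
(((p1 → ¬p3) → p3) → p4): 1 > 0.7, so result = 0.7
((((p1 → ¬p3) → p3) → p4) → p2): 0.7 > 0.4, so result = 0.4
(((((p1 → ¬p3) → p3) → p4) → p2) → p3): 0.4 ≤ 0.5, so result = 1
((((((p1 → ¬p3) → p3) → p4) → p2) → p3) → p4): 1 > 0.7, so result = 0.7
(((((((p1 → ¬p3) → p3) → p4) → p2) → p3) → p4) → p1): 0.7 > 0.1, so result = 0.1
((((((((p1 → ¬p3) → p3) → p4) → p2) → p3) → p4) → p1) → p1): 0.1 ≤ 0.1, so result = 1
¬p2: Gödel ¬ of 0.4 = 0 (operand ≠ 0)
(((((((((p1 → ¬p3) → p3) → p4) → p2) → p3) → p4) → p1) → p1) → ¬p2): 1 > 0, so result = 0
¬p4: Gödel ¬ of 0.7 = 0 (operand ≠ 0)
((((((((((p1 → ¬p3) → p3) → p4) → p2) → p3) → p4) → p1) → p1) → ¬p2) → ¬p4): 0 ≤ 0, so result = 1
(((((((((((p1 → ¬p3) → p3) → p4) → p2) → p3) → p4) → p1) → p1) → ¬p2) → ¬p4) → p4): 1 > 0.7, so result = 0.7
((((((((((((p1 → ¬p3) → p3) → p4) → p2) → p3) → p4) → p1) → p1) → ¬p2) → ¬p4) → p4) → p2): 0.7 > 0.4, so result = 0.4
(((((((((((((p1 → ¬p3) → p3) → p4) → p2) → p3) → p4) → p1) → p1) → ¬p2) → ¬p4) → p4) → p2) → p2): 0.4 ≤ 0.4, so result = 1
((((((((((((((p1 → ¬p3) → p3) → p4) → p2) → p3) → p4) → p1) → p1) → ¬p2) → ¬p4) → p4) → p2) → p2) → p3): 1 > 0.5, so result = 0.5

0.50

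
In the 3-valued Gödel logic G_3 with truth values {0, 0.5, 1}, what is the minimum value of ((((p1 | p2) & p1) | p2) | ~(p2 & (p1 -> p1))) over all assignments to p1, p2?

The minimum is attained at p1 = 0, p2 = 0.5:
  (p1 | p2) = max(0, 0.5) = 0.5
  ((p1 | p2) & p1) = min(0.5, 0) = 0
  (((p1 | p2) & p1) | p2) = max(0, 0.5) = 0.5
  (p1 -> p1): 0 ≤ 0, so result = 1
  (p2 & (p1 -> p1)) = min(0.5, 1) = 0.5
  ~(p2 & (p1 -> p1)): Gödel ¬ of 0.5 = 0 (operand ≠ 0)
  ((((p1 | p2) & p1) | p2) | ~(p2 & (p1 -> p1))) = max(0.5, 0) = 0.5
Checking all 9 assignments confirms none give a value below 0.50.

0.50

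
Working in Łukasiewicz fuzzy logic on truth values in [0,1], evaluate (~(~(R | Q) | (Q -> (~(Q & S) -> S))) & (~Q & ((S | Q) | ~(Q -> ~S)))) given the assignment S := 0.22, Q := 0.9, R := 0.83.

(R | Q) = max(0.83, 0.9) = 0.9
~(R | Q): Łukasiewicz ¬ gives 1 − 0.9 = 0.1
(Q & S) = min(0.9, 0.22) = 0.22
~(Q & S): Łukasiewicz ¬ gives 1 − 0.22 = 0.78
(~(Q & S) -> S): min(1, 1 − 0.78 + 0.22) = 0.44
(Q -> (~(Q & S) -> S)): min(1, 1 − 0.9 + 0.44) = 0.54
(~(R | Q) | (Q -> (~(Q & S) -> S))) = max(0.1, 0.54) = 0.54
~(~(R | Q) | (Q -> (~(Q & S) -> S))): Łukasiewicz ¬ gives 1 − 0.54 = 0.46
~Q: Łukasiewicz ¬ gives 1 − 0.9 = 0.1
(S | Q) = max(0.22, 0.9) = 0.9
~S: Łukasiewicz ¬ gives 1 − 0.22 = 0.78
(Q -> ~S): min(1, 1 − 0.9 + 0.78) = 0.88
~(Q -> ~S): Łukasiewicz ¬ gives 1 − 0.88 = 0.12
((S | Q) | ~(Q -> ~S)) = max(0.9, 0.12) = 0.9
(~Q & ((S | Q) | ~(Q -> ~S))) = min(0.1, 0.9) = 0.1
(~(~(R | Q) | (Q -> (~(Q & S) -> S))) & (~Q & ((S | Q) | ~(Q -> ~S)))) = min(0.46, 0.1) = 0.1

0.10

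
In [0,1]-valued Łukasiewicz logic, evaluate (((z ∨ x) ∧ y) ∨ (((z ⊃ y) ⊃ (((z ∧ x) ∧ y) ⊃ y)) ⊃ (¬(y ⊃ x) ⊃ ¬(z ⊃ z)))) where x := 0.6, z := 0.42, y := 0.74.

0.86

(z ∨ x) = max(0.42, 0.6) = 0.6
((z ∨ x) ∧ y) = min(0.6, 0.74) = 0.6
(z ⊃ y): min(1, 1 − 0.42 + 0.74) = 1
(z ∧ x) = min(0.42, 0.6) = 0.42
((z ∧ x) ∧ y) = min(0.42, 0.74) = 0.42
(((z ∧ x) ∧ y) ⊃ y): min(1, 1 − 0.42 + 0.74) = 1
((z ⊃ y) ⊃ (((z ∧ x) ∧ y) ⊃ y)): min(1, 1 − 1 + 1) = 1
(y ⊃ x): min(1, 1 − 0.74 + 0.6) = 0.86
¬(y ⊃ x): Łukasiewicz ¬ gives 1 − 0.86 = 0.14
(z ⊃ z): min(1, 1 − 0.42 + 0.42) = 1
¬(z ⊃ z): Łukasiewicz ¬ gives 1 − 1 = 0
(¬(y ⊃ x) ⊃ ¬(z ⊃ z)): min(1, 1 − 0.14 + 0) = 0.86
(((z ⊃ y) ⊃ (((z ∧ x) ∧ y) ⊃ y)) ⊃ (¬(y ⊃ x) ⊃ ¬(z ⊃ z))): min(1, 1 − 1 + 0.86) = 0.86
(((z ∨ x) ∧ y) ∨ (((z ⊃ y) ⊃ (((z ∧ x) ∧ y) ⊃ y)) ⊃ (¬(y ⊃ x) ⊃ ¬(z ⊃ z)))) = max(0.6, 0.86) = 0.86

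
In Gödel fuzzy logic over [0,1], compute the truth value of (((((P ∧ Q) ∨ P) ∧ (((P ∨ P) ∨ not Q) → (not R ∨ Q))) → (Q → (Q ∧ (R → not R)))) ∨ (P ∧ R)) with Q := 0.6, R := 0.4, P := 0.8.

(P ∧ Q) = min(0.8, 0.6) = 0.6
((P ∧ Q) ∨ P) = max(0.6, 0.8) = 0.8
(P ∨ P) = max(0.8, 0.8) = 0.8
not Q: Gödel ¬ of 0.6 = 0 (operand ≠ 0)
((P ∨ P) ∨ not Q) = max(0.8, 0) = 0.8
not R: Gödel ¬ of 0.4 = 0 (operand ≠ 0)
(not R ∨ Q) = max(0, 0.6) = 0.6
(((P ∨ P) ∨ not Q) → (not R ∨ Q)): 0.8 > 0.6, so result = 0.6
(((P ∧ Q) ∨ P) ∧ (((P ∨ P) ∨ not Q) → (not R ∨ Q))) = min(0.8, 0.6) = 0.6
not R: Gödel ¬ of 0.4 = 0 (operand ≠ 0)
(R → not R): 0.4 > 0, so result = 0
(Q ∧ (R → not R)) = min(0.6, 0) = 0
(Q → (Q ∧ (R → not R))): 0.6 > 0, so result = 0
((((P ∧ Q) ∨ P) ∧ (((P ∨ P) ∨ not Q) → (not R ∨ Q))) → (Q → (Q ∧ (R → not R)))): 0.6 > 0, so result = 0
(P ∧ R) = min(0.8, 0.4) = 0.4
(((((P ∧ Q) ∨ P) ∧ (((P ∨ P) ∨ not Q) → (not R ∨ Q))) → (Q → (Q ∧ (R → not R)))) ∨ (P ∧ R)) = max(0, 0.4) = 0.4

0.40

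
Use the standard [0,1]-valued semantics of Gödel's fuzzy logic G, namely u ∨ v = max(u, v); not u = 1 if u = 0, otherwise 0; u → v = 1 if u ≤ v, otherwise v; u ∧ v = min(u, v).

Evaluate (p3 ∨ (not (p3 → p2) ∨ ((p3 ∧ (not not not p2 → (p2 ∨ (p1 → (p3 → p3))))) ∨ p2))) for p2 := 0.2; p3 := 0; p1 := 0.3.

(p3 → p2): 0 ≤ 0.2, so result = 1
not (p3 → p2): Gödel ¬ of 1 = 0 (operand ≠ 0)
not p2: Gödel ¬ of 0.2 = 0 (operand ≠ 0)
not not p2: Gödel ¬ of 0 = 1 (operand is 0)
not not not p2: Gödel ¬ of 1 = 0 (operand ≠ 0)
(p3 → p3): 0 ≤ 0, so result = 1
(p1 → (p3 → p3)): 0.3 ≤ 1, so result = 1
(p2 ∨ (p1 → (p3 → p3))) = max(0.2, 1) = 1
(not not not p2 → (p2 ∨ (p1 → (p3 → p3)))): 0 ≤ 1, so result = 1
(p3 ∧ (not not not p2 → (p2 ∨ (p1 → (p3 → p3))))) = min(0, 1) = 0
((p3 ∧ (not not not p2 → (p2 ∨ (p1 → (p3 → p3))))) ∨ p2) = max(0, 0.2) = 0.2
(not (p3 → p2) ∨ ((p3 ∧ (not not not p2 → (p2 ∨ (p1 → (p3 → p3))))) ∨ p2)) = max(0, 0.2) = 0.2
(p3 ∨ (not (p3 → p2) ∨ ((p3 ∧ (not not not p2 → (p2 ∨ (p1 → (p3 → p3))))) ∨ p2))) = max(0, 0.2) = 0.2

0.20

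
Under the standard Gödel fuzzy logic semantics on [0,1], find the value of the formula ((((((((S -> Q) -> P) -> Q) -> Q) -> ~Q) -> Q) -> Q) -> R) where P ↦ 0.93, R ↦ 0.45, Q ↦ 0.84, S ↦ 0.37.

(S -> Q): 0.37 ≤ 0.84, so result = 1
((S -> Q) -> P): 1 > 0.93, so result = 0.93
(((S -> Q) -> P) -> Q): 0.93 > 0.84, so result = 0.84
((((S -> Q) -> P) -> Q) -> Q): 0.84 ≤ 0.84, so result = 1
~Q: Gödel ¬ of 0.84 = 0 (operand ≠ 0)
(((((S -> Q) -> P) -> Q) -> Q) -> ~Q): 1 > 0, so result = 0
((((((S -> Q) -> P) -> Q) -> Q) -> ~Q) -> Q): 0 ≤ 0.84, so result = 1
(((((((S -> Q) -> P) -> Q) -> Q) -> ~Q) -> Q) -> Q): 1 > 0.84, so result = 0.84
((((((((S -> Q) -> P) -> Q) -> Q) -> ~Q) -> Q) -> Q) -> R): 0.84 > 0.45, so result = 0.45

0.45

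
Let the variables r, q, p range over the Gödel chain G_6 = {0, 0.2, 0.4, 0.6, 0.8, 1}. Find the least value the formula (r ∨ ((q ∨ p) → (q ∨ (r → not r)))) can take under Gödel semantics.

The minimum is attained at r = 0.2, q = 0, p = 0.2:
  (q ∨ p) = max(0, 0.2) = 0.2
  not r: Gödel ¬ of 0.2 = 0 (operand ≠ 0)
  (r → not r): 0.2 > 0, so result = 0
  (q ∨ (r → not r)) = max(0, 0) = 0
  ((q ∨ p) → (q ∨ (r → not r))): 0.2 > 0, so result = 0
  (r ∨ ((q ∨ p) → (q ∨ (r → not r)))) = max(0.2, 0) = 0.2
Checking all 216 assignments confirms none give a value below 0.20.

0.20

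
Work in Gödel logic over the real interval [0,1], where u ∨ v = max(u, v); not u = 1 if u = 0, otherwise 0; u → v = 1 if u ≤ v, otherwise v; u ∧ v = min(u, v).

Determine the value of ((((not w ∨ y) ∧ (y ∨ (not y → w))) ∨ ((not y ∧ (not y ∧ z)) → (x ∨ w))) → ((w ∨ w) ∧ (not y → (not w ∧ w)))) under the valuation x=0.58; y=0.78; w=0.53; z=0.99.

0.53

not w: Gödel ¬ of 0.53 = 0 (operand ≠ 0)
(not w ∨ y) = max(0, 0.78) = 0.78
not y: Gödel ¬ of 0.78 = 0 (operand ≠ 0)
(not y → w): 0 ≤ 0.53, so result = 1
(y ∨ (not y → w)) = max(0.78, 1) = 1
((not w ∨ y) ∧ (y ∨ (not y → w))) = min(0.78, 1) = 0.78
not y: Gödel ¬ of 0.78 = 0 (operand ≠ 0)
not y: Gödel ¬ of 0.78 = 0 (operand ≠ 0)
(not y ∧ z) = min(0, 0.99) = 0
(not y ∧ (not y ∧ z)) = min(0, 0) = 0
(x ∨ w) = max(0.58, 0.53) = 0.58
((not y ∧ (not y ∧ z)) → (x ∨ w)): 0 ≤ 0.58, so result = 1
(((not w ∨ y) ∧ (y ∨ (not y → w))) ∨ ((not y ∧ (not y ∧ z)) → (x ∨ w))) = max(0.78, 1) = 1
(w ∨ w) = max(0.53, 0.53) = 0.53
not y: Gödel ¬ of 0.78 = 0 (operand ≠ 0)
not w: Gödel ¬ of 0.53 = 0 (operand ≠ 0)
(not w ∧ w) = min(0, 0.53) = 0
(not y → (not w ∧ w)): 0 ≤ 0, so result = 1
((w ∨ w) ∧ (not y → (not w ∧ w))) = min(0.53, 1) = 0.53
((((not w ∨ y) ∧ (y ∨ (not y → w))) ∨ ((not y ∧ (not y ∧ z)) → (x ∨ w))) → ((w ∨ w) ∧ (not y → (not w ∧ w)))): 1 > 0.53, so result = 0.53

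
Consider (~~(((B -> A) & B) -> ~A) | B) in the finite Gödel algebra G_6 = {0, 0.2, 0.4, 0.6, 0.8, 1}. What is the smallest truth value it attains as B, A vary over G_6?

The minimum is attained at B = 0.2, A = 0.2:
  (B -> A): 0.2 ≤ 0.2, so result = 1
  ((B -> A) & B) = min(1, 0.2) = 0.2
  ~A: Gödel ¬ of 0.2 = 0 (operand ≠ 0)
  (((B -> A) & B) -> ~A): 0.2 > 0, so result = 0
  ~(((B -> A) & B) -> ~A): Gödel ¬ of 0 = 1 (operand is 0)
  ~~(((B -> A) & B) -> ~A): Gödel ¬ of 1 = 0 (operand ≠ 0)
  (~~(((B -> A) & B) -> ~A) | B) = max(0, 0.2) = 0.2
Checking all 36 assignments confirms none give a value below 0.20.

0.20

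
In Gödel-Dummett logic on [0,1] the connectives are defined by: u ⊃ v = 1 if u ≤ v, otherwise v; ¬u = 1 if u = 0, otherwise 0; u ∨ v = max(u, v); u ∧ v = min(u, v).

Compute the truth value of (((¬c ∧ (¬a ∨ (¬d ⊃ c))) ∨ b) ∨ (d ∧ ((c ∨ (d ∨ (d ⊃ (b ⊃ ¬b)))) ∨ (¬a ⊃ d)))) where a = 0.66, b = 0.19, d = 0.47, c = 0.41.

0.47

¬c: Gödel ¬ of 0.41 = 0 (operand ≠ 0)
¬a: Gödel ¬ of 0.66 = 0 (operand ≠ 0)
¬d: Gödel ¬ of 0.47 = 0 (operand ≠ 0)
(¬d ⊃ c): 0 ≤ 0.41, so result = 1
(¬a ∨ (¬d ⊃ c)) = max(0, 1) = 1
(¬c ∧ (¬a ∨ (¬d ⊃ c))) = min(0, 1) = 0
((¬c ∧ (¬a ∨ (¬d ⊃ c))) ∨ b) = max(0, 0.19) = 0.19
¬b: Gödel ¬ of 0.19 = 0 (operand ≠ 0)
(b ⊃ ¬b): 0.19 > 0, so result = 0
(d ⊃ (b ⊃ ¬b)): 0.47 > 0, so result = 0
(d ∨ (d ⊃ (b ⊃ ¬b))) = max(0.47, 0) = 0.47
(c ∨ (d ∨ (d ⊃ (b ⊃ ¬b)))) = max(0.41, 0.47) = 0.47
¬a: Gödel ¬ of 0.66 = 0 (operand ≠ 0)
(¬a ⊃ d): 0 ≤ 0.47, so result = 1
((c ∨ (d ∨ (d ⊃ (b ⊃ ¬b)))) ∨ (¬a ⊃ d)) = max(0.47, 1) = 1
(d ∧ ((c ∨ (d ∨ (d ⊃ (b ⊃ ¬b)))) ∨ (¬a ⊃ d))) = min(0.47, 1) = 0.47
(((¬c ∧ (¬a ∨ (¬d ⊃ c))) ∨ b) ∨ (d ∧ ((c ∨ (d ∨ (d ⊃ (b ⊃ ¬b)))) ∨ (¬a ⊃ d)))) = max(0.19, 0.47) = 0.47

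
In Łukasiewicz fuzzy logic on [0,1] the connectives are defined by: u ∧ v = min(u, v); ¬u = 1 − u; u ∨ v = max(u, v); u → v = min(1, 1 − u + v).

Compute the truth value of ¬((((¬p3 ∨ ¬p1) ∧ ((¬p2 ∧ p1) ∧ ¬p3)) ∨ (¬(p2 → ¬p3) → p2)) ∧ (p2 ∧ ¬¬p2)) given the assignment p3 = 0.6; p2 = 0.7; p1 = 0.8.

0.30

¬p3: Łukasiewicz ¬ gives 1 − 0.6 = 0.4
¬p1: Łukasiewicz ¬ gives 1 − 0.8 = 0.2
(¬p3 ∨ ¬p1) = max(0.4, 0.2) = 0.4
¬p2: Łukasiewicz ¬ gives 1 − 0.7 = 0.3
(¬p2 ∧ p1) = min(0.3, 0.8) = 0.3
¬p3: Łukasiewicz ¬ gives 1 − 0.6 = 0.4
((¬p2 ∧ p1) ∧ ¬p3) = min(0.3, 0.4) = 0.3
((¬p3 ∨ ¬p1) ∧ ((¬p2 ∧ p1) ∧ ¬p3)) = min(0.4, 0.3) = 0.3
¬p3: Łukasiewicz ¬ gives 1 − 0.6 = 0.4
(p2 → ¬p3): min(1, 1 − 0.7 + 0.4) = 0.7
¬(p2 → ¬p3): Łukasiewicz ¬ gives 1 − 0.7 = 0.3
(¬(p2 → ¬p3) → p2): min(1, 1 − 0.3 + 0.7) = 1
(((¬p3 ∨ ¬p1) ∧ ((¬p2 ∧ p1) ∧ ¬p3)) ∨ (¬(p2 → ¬p3) → p2)) = max(0.3, 1) = 1
¬p2: Łukasiewicz ¬ gives 1 − 0.7 = 0.3
¬¬p2: Łukasiewicz ¬ gives 1 − 0.3 = 0.7
(p2 ∧ ¬¬p2) = min(0.7, 0.7) = 0.7
((((¬p3 ∨ ¬p1) ∧ ((¬p2 ∧ p1) ∧ ¬p3)) ∨ (¬(p2 → ¬p3) → p2)) ∧ (p2 ∧ ¬¬p2)) = min(1, 0.7) = 0.7
¬((((¬p3 ∨ ¬p1) ∧ ((¬p2 ∧ p1) ∧ ¬p3)) ∨ (¬(p2 → ¬p3) → p2)) ∧ (p2 ∧ ¬¬p2)): Łukasiewicz ¬ gives 1 − 0.7 = 0.3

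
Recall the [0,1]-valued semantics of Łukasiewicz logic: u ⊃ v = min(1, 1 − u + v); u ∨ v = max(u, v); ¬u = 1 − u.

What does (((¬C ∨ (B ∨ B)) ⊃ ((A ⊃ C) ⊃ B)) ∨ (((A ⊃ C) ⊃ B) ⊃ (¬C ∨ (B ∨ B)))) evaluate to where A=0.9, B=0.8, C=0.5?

1.00

¬C: Łukasiewicz ¬ gives 1 − 0.5 = 0.5
(B ∨ B) = max(0.8, 0.8) = 0.8
(¬C ∨ (B ∨ B)) = max(0.5, 0.8) = 0.8
(A ⊃ C): min(1, 1 − 0.9 + 0.5) = 0.6
((A ⊃ C) ⊃ B): min(1, 1 − 0.6 + 0.8) = 1
((¬C ∨ (B ∨ B)) ⊃ ((A ⊃ C) ⊃ B)): min(1, 1 − 0.8 + 1) = 1
(A ⊃ C): min(1, 1 − 0.9 + 0.5) = 0.6
((A ⊃ C) ⊃ B): min(1, 1 − 0.6 + 0.8) = 1
¬C: Łukasiewicz ¬ gives 1 − 0.5 = 0.5
(B ∨ B) = max(0.8, 0.8) = 0.8
(¬C ∨ (B ∨ B)) = max(0.5, 0.8) = 0.8
(((A ⊃ C) ⊃ B) ⊃ (¬C ∨ (B ∨ B))): min(1, 1 − 1 + 0.8) = 0.8
(((¬C ∨ (B ∨ B)) ⊃ ((A ⊃ C) ⊃ B)) ∨ (((A ⊃ C) ⊃ B) ⊃ (¬C ∨ (B ∨ B)))) = max(1, 0.8) = 1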